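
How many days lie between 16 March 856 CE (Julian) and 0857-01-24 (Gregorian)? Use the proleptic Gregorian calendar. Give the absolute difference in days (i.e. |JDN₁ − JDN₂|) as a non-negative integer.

First date → JDN 2033787; second date → JDN 2034097.
The interval is |2033787 − 2034097| = 310 days.

310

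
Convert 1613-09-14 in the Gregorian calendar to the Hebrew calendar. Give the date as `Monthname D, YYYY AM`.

Julian Day Number of the source date = 2310453.
Converting JDN 2310453 to the Hebrew calendar gives 28 Elul 5373 AM.

Elul 28, 5373 AM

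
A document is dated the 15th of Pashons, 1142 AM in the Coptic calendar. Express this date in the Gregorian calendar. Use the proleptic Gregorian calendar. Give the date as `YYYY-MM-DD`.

Both dates share Julian Day Number 2242034; in the Gregorian calendar that is 19 May 1426 CE.

1426-05-19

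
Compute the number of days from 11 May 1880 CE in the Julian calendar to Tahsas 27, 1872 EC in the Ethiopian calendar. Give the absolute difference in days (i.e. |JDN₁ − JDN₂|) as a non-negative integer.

139

First date → JDN 2407859; second date → JDN 2407720.
The interval is |2407859 − 2407720| = 139 days.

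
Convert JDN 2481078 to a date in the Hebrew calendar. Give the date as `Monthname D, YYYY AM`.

Cheshvan 27, 5841 AM

The Gregorian equivalent of JDN 2481078 is 9 November 2080.
In the Hebrew calendar that day is Cheshvan 27, 5841 AM.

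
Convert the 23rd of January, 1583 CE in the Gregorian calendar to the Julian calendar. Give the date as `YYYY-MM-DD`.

At this point the Julian calendar is 10 days behind the Gregorian.
23 January 1583 Gregorian − 10 days → 13 January 1583 Julian.

1583-01-13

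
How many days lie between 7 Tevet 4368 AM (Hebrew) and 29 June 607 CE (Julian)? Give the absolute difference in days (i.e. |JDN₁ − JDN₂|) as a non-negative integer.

156

First date → JDN 1943100; second date → JDN 1942944.
The interval is |1943100 − 1942944| = 156 days.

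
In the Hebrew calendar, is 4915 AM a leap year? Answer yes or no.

no

Hebrew year 4915 is year 13 of its 19-year Metonic cycle; leap years are at positions 3, 6, 8, 11, 14, 17, 19, so it is a common year (12 months).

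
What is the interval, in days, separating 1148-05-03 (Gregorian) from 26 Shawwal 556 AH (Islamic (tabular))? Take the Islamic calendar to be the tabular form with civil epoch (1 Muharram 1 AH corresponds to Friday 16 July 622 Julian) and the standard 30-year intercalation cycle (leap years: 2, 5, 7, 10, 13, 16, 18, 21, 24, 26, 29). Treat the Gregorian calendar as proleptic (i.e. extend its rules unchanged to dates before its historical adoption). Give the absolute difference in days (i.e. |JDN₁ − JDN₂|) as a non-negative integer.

JDN of the first date = 2140481.
JDN of the second date = 2145404.
|2145404 − 2140481| = 4923.

4923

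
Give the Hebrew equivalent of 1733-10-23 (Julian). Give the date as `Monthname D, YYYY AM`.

Cheshvan 25, 5494 AM

Both dates share Julian Day Number 2354332; in the Hebrew calendar that is 25 Cheshvan 5494 AM.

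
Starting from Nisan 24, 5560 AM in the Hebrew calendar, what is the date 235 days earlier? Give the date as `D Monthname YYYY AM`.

Counting 235 days back from JDN 2378605 reaches JDN 2378370, which is 26 Av 5559 AM.

26 Av 5559 AM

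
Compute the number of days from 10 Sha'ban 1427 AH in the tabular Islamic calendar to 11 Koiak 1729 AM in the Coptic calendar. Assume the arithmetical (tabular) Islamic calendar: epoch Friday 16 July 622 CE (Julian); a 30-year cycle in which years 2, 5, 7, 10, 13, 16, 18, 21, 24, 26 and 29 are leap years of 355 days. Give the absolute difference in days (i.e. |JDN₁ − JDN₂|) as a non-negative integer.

2299

JDN of the first date = 2453983.
JDN of the second date = 2456282.
|2456282 − 2453983| = 2299.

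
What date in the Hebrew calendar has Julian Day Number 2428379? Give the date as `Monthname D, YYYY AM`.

JDN 2428379 is 29 July 1936 in the Gregorian calendar.
In the Hebrew calendar that day is Av 10, 5696 AM.

Av 10, 5696 AM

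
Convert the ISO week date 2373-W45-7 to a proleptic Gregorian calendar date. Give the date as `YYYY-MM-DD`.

2373-11-11

ISO week 1 of 2373 is the week containing the first Thursday of 2373.
Week 45, day 7 (Sunday) lands on 2373-11-11.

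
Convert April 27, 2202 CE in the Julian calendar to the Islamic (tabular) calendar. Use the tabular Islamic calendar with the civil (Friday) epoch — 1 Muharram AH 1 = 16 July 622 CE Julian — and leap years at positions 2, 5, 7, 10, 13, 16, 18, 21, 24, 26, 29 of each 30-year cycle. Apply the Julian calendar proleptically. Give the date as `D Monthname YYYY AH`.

18 Rabi' al-Thani 1629 AH

Both dates share Julian Day Number 2525455; in the tabular Islamic calendar that is 18 Rabi' al-Thani 1629 AH.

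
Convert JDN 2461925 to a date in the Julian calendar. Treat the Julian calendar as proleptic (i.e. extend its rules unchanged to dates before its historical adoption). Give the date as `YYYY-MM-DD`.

The Gregorian equivalent of JDN 2461925 is 2 June 2028.
In the Julian calendar that day is 2028-05-20.

2028-05-20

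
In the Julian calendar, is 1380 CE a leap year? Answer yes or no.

1380 mod 4 = 0, so it is a leap year in the Julian calendar.

yes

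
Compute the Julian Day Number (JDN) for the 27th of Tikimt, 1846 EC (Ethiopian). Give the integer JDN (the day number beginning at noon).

In the Gregorian calendar the same day is 5 November 1853.
JDN 2451545 is 1 January 2000 CE (Gregorian); the target day is −53382 days from there, so JDN = 2398163.

2398163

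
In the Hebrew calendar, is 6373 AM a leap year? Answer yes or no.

Hebrew year 6373 is year 8 of its 19-year Metonic cycle; leap years are at positions 3, 6, 8, 11, 14, 17, 19, so it is a leap year (13 months).

yes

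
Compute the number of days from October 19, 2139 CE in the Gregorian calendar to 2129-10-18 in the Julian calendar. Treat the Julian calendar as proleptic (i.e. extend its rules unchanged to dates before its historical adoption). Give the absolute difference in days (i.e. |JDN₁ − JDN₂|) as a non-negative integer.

3639

First date → JDN 2502605; second date → JDN 2498966.
The interval is |2502605 − 2498966| = 3639 days.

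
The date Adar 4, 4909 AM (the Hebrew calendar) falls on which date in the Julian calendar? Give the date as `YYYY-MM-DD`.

1149-02-14

Both dates share Julian Day Number 2140775; in the Julian calendar that is 14 February 1149 CE.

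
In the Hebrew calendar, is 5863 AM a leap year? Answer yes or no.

yes

Hebrew year 5863 is year 11 of its 19-year Metonic cycle; leap years are at positions 3, 6, 8, 11, 14, 17, 19, so it is a leap year (13 months).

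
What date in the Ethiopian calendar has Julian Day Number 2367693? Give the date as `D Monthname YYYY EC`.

The Gregorian equivalent of JDN 2367693 is 3 June 1770.
In the Ethiopian calendar that day is 28 Ginbot 1762 EC.

28 Ginbot 1762 EC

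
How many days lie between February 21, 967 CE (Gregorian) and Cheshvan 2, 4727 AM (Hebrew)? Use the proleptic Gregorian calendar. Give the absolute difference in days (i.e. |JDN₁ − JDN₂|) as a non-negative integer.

First date → JDN 2074301; second date → JDN 2074181.
The interval is |2074301 − 2074181| = 120 days.

120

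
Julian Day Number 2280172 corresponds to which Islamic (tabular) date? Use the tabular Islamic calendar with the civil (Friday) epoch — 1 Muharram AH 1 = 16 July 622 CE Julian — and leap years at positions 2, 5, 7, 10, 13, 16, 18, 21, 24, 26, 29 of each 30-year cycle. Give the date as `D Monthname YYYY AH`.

16 Safar 937 AH

JDN 2280172 is 19 October 1530 in the proleptic Gregorian calendar.
In the tabular Islamic calendar that day is 16 Safar 937 AH.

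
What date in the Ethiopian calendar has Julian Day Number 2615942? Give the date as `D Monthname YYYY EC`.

The Gregorian equivalent of JDN 2615942 is 7 February 2450.
In the Ethiopian calendar that day is 27 Tir 2442 EC.

27 Tir 2442 EC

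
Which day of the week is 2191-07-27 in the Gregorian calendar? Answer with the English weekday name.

Since JDN mod 7 = 2 (0 = Monday), the day is Wednesday.

Wednesday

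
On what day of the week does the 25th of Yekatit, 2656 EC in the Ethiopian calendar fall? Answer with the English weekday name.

Equivalently 9 March 2664 Gregorian, JDN 2694134.
JDN 2694134 mod 7 = 2, and JDN 0 was a Monday, so this is a Wednesday.

Wednesday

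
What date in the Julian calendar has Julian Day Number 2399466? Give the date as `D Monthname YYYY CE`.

19 May 1857 CE

The Gregorian equivalent of JDN 2399466 is 31 May 1857.
In the Julian calendar that day is 19 May 1857 CE.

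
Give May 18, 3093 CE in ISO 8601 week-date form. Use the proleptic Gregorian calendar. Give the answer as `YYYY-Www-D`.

3093-W20-4

The weekday is Thursday (ISO weekday 4).
That Thursday belongs to ISO week 20 of ISO year 3093.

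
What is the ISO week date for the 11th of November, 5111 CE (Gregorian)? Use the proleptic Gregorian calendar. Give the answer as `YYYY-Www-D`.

5111-W45-6

The weekday is Saturday (ISO weekday 6).
That Saturday belongs to ISO week 45 of ISO year 5111.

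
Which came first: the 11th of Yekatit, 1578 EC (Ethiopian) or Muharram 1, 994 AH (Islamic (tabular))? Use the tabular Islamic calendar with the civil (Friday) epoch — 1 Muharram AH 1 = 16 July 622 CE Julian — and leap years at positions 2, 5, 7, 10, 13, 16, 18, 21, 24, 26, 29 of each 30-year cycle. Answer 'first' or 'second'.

The two dates have Julian Day Numbers 2300380 and 2300326 respectively.
Since 2300326 < 2300380, the second date comes first.

second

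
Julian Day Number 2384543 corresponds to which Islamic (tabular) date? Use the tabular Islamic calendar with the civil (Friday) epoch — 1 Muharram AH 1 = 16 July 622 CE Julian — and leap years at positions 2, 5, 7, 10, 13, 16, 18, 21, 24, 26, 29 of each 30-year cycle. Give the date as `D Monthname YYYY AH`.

JDN 2384543 is 22 July 1816 in the Gregorian calendar.
In the tabular Islamic calendar that day is 26 Sha'ban 1231 AH.

26 Sha'ban 1231 AH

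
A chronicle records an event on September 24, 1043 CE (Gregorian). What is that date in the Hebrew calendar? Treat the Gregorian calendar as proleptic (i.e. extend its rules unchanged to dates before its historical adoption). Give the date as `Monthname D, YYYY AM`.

Julian Day Number of the source date = 2102274.
Converting JDN 2102274 to the Hebrew calendar gives 11 Tishrei 4804 AM.

Tishrei 11, 4804 AM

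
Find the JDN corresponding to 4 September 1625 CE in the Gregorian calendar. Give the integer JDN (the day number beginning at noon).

2314826

JDN 2299161 is 15 October 1582 CE (Gregorian); the target day is +15665 days from there, so JDN = 2314826.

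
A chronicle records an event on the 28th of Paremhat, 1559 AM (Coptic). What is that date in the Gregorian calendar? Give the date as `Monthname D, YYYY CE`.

Julian Day Number of the source date = 2394296.
Converting JDN 2394296 to the Gregorian calendar gives 5 April 1843 CE.

April 5, 1843 CE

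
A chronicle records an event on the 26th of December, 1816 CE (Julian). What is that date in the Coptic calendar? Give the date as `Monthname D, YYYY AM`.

Koiak 30, 1533 AM

Julian Day Number of the source date = 2384712.
Converting JDN 2384712 to the Coptic calendar gives 30 Koiak 1533 AM.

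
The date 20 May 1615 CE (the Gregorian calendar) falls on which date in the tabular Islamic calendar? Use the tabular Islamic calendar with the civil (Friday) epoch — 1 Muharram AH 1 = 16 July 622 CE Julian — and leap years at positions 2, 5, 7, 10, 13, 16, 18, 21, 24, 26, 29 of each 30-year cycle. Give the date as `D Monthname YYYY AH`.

21 Rabi' al-Thani 1024 AH

Both dates share Julian Day Number 2311066; in the tabular Islamic calendar that is 21 Rabi' al-Thani 1024 AH.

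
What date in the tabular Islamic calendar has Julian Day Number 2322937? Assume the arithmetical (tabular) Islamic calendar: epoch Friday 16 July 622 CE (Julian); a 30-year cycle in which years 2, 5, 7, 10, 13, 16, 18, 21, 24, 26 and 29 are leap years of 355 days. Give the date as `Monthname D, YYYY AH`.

Shawwal 21, 1057 AH

JDN 2322937 is 19 November 1647 in the Gregorian calendar.
In the tabular Islamic calendar that day is Shawwal 21, 1057 AH.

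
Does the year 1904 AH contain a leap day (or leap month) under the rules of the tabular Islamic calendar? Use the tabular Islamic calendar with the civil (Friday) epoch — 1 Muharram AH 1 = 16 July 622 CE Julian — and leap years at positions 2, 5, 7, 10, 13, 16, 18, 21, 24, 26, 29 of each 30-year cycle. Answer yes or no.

no

Year 1904 AH is year 14 of its 30-year cycle; leap positions are 2, 5, 7, 10, 13, 16, 18, 21, 24, 26, 29, so it is a common year (354 days).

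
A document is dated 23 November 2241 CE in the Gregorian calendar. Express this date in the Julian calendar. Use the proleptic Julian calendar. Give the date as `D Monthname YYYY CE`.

8 November 2241 CE

At this point the Julian calendar is 15 days behind the Gregorian.
23 November 2241 Gregorian − 15 days → 8 November 2241 Julian.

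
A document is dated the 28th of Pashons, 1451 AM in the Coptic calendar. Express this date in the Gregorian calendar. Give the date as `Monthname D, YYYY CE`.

June 3, 1735 CE

Both dates share Julian Day Number 2354909; in the Gregorian calendar that is 3 June 1735 CE.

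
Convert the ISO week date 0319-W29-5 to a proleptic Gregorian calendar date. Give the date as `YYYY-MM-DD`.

0319-07-18

ISO week 1 of 319 is the week containing the first Thursday of 319.
Week 29, day 5 (Friday) lands on 0319-07-18.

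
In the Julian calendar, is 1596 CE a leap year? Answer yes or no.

yes

1596 mod 4 = 0, so it is a leap year in the Julian calendar.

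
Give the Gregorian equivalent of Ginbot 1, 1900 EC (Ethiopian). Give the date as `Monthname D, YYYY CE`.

May 9, 1908 CE

Julian Day Number of the source date = 2418071.
Converting JDN 2418071 to the Gregorian calendar gives 9 May 1908 CE.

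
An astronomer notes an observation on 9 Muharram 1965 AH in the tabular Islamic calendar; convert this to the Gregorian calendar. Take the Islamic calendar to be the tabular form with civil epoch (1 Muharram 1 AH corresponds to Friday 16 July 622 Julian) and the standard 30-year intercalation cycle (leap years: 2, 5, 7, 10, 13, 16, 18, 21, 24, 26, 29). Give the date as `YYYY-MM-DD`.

2528-02-01

Julian Day Number of the source date = 2644424.
Converting JDN 2644424 to the Gregorian calendar gives 1 February 2528 CE.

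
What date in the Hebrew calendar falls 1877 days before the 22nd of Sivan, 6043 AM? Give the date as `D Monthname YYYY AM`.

JDN of the 22nd of Sivan, 6043 AM = 2555078.
2555078 − 1877 = 2553201.
JDN 2553201 in the Hebrew calendar is 5 Iyar 6038 AM.

5 Iyar 6038 AM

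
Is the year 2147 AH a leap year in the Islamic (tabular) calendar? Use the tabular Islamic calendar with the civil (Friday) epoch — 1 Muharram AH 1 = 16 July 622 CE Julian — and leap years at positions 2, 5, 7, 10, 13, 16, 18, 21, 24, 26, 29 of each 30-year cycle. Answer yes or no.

no

Year 2147 AH is year 17 of its 30-year cycle; leap positions are 2, 5, 7, 10, 13, 16, 18, 21, 24, 26, 29, so it is a common year (354 days).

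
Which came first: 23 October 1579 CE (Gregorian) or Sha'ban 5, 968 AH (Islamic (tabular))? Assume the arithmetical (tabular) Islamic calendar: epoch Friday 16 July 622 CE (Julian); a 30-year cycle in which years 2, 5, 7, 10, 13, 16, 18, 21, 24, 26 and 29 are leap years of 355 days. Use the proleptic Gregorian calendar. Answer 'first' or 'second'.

Converting both to JDN: 2298073 vs 2291324; the smaller is the second.

second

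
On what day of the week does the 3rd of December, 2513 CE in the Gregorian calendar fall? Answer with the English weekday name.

Since JDN mod 7 = 6 (0 = Monday), the day is Sunday.

Sunday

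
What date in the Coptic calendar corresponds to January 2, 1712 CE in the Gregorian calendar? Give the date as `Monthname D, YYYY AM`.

Julian Day Number of the source date = 2346356.
Converting JDN 2346356 to the Coptic calendar gives 25 Koiak 1428 AM.

Koiak 25, 1428 AM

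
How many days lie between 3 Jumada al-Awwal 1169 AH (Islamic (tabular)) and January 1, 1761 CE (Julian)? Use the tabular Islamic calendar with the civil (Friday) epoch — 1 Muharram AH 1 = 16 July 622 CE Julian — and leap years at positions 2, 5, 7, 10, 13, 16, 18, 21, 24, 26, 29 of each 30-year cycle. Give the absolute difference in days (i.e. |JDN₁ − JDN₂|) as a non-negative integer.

1804

JDN of the first date = 2362460.
JDN of the second date = 2364264.
|2364264 − 2362460| = 1804.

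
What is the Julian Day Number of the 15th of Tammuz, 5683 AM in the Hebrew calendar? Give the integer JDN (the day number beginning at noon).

In the Gregorian calendar the same day is 29 June 1923.
JDN 2299161 is 15 October 1582 CE (Gregorian); the target day is +124439 days from there, so JDN = 2423600.

2423600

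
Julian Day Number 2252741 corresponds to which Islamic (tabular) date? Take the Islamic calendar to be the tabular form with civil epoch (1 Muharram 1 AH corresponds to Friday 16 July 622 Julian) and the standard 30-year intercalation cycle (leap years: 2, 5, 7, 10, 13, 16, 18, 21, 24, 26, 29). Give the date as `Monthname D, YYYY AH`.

The proleptic Gregorian equivalent of JDN 2252741 is 11 September 1455.
In the tabular Islamic calendar that day is Ramadan 19, 859 AH.

Ramadan 19, 859 AH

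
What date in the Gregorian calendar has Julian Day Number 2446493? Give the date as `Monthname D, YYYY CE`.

March 3, 1986 CE

Counting from JDN 2299161 = 15 Oct 1582 gives an offset of 147332 days.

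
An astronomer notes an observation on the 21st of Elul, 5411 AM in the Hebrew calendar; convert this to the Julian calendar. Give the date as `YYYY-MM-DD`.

Julian Day Number of the source date = 2324325.
Converting JDN 2324325 to the Julian calendar gives 28 August 1651 CE.

1651-08-28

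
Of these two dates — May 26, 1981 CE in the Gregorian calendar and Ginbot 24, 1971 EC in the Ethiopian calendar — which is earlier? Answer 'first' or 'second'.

Converting both to JDN: 2444751 vs 2444026; the smaller is the second.

second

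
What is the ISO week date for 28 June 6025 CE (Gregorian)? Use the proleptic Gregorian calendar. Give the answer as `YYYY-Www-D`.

6025-W26-6

The weekday is Saturday (ISO weekday 6).
That Saturday belongs to ISO week 26 of ISO year 6025.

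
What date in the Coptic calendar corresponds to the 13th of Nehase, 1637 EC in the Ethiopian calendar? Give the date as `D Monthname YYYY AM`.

Both dates share Julian Day Number 2322112; in the Coptic calendar that is 13 Mesori 1361 AM.

13 Mesori 1361 AM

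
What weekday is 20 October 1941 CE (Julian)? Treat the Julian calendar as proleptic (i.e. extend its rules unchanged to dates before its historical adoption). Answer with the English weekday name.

Sunday

Equivalently 2 November 1941 Gregorian, JDN 2430301.
JDN 2430301 mod 7 = 6, and JDN 0 was a Monday, so this is a Sunday.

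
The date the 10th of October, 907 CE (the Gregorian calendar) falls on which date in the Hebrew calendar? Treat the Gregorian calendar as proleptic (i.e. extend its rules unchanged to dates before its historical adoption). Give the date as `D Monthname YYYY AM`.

Julian Day Number of the source date = 2052617.
Converting JDN 2052617 to the Hebrew calendar gives 26 Tishrei 4668 AM.

26 Tishrei 4668 AM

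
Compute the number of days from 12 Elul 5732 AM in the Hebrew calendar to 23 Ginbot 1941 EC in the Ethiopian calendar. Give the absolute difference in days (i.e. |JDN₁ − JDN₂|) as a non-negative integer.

JDN of the first date = 2441552.
JDN of the second date = 2433068.
|2433068 − 2441552| = 8484.

8484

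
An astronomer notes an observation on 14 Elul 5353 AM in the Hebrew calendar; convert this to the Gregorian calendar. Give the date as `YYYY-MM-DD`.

Julian Day Number of the source date = 2303145.
Converting JDN 2303145 to the Gregorian calendar gives 11 September 1593 CE.

1593-09-11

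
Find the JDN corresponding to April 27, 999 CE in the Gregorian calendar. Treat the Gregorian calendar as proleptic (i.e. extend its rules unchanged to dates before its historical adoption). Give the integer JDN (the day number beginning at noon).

2086054

JDN 2400001 is 17 November 1858 CE (Gregorian), MJD 0; the target day is −313947 days from there, so JDN = 2086054.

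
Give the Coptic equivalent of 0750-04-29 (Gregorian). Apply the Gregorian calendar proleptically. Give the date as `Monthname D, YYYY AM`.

Both dates share Julian Day Number 1995110; in the Coptic calendar that is 30 Parmouti 466 AM.

Parmouti 30, 466 AM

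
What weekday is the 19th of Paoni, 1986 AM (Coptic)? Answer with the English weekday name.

Tuesday

Equivalently 28 June 2270 Gregorian, JDN 2550339.
Since JDN mod 7 = 1 (0 = Monday), the day is Tuesday.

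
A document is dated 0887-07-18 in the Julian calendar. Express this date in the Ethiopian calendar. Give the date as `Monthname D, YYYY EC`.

The source date corresponds to 22 July 887 in the proleptic Gregorian calendar (JDN 2045233).
That day falls on 24 Hamle 879 EC in the Ethiopian calendar.

Hamle 24, 879 EC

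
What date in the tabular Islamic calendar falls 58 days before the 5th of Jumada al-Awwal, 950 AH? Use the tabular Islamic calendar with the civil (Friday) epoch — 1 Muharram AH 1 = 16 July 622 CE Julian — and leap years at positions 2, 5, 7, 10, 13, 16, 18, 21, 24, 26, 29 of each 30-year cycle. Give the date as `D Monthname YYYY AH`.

6 Rabi' al-Awwal 950 AH

The starting date is JDN 2284856; 2284856 − 58 = 2284798.
JDN 2284798 corresponds to 6 Rabi' al-Awwal 950 AH.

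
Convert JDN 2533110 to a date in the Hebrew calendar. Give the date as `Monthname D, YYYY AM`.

JDN 2533110 is 27 April 2223 in the Gregorian calendar.
In the Hebrew calendar that day is Nisan 25, 5983 AM.

Nisan 25, 5983 AM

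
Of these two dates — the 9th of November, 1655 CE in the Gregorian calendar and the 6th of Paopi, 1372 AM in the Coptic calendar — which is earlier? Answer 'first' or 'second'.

First date → JDN 2325849; second date → JDN 2325823.
JDN 2325823 < JDN 2325849, so the second date is earlier.

second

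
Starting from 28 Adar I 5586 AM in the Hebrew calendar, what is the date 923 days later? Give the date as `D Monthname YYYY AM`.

7 Tishrei 5589 AM

JDN of 28 Adar I 5586 AM = 2388058.
2388058 + 923 = 2388981.
JDN 2388981 in the Hebrew calendar is 7 Tishrei 5589 AM.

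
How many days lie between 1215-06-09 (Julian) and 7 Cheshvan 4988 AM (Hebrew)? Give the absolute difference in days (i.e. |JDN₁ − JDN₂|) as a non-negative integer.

4515

JDN of the first date = 2164996.
JDN of the second date = 2169511.
|2169511 − 2164996| = 4515.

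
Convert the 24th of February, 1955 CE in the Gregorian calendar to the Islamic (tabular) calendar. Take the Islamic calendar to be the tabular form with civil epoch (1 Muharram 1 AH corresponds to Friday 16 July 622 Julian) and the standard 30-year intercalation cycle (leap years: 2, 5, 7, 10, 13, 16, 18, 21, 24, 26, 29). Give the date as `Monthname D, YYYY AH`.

Both dates share Julian Day Number 2435163; in the tabular Islamic calendar that is 2 Rajab 1374 AH.

Rajab 2, 1374 AH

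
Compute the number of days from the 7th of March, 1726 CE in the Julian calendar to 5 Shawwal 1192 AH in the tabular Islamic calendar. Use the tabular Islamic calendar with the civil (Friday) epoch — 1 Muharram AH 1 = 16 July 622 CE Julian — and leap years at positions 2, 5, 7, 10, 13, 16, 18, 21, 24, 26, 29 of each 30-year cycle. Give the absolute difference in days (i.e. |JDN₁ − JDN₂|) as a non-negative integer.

JDN of the first date = 2351545.
JDN of the second date = 2370761.
|2370761 − 2351545| = 19216.

19216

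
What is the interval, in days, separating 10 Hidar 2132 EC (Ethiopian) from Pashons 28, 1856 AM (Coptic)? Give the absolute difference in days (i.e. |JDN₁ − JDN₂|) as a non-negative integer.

198

First date → JDN 2502638; second date → JDN 2502836.
The interval is |2502638 − 2502836| = 198 days.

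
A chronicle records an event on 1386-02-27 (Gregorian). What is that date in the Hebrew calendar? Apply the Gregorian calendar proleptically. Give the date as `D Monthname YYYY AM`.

18 Adar 5146 AM

Both dates share Julian Day Number 2227344; in the Hebrew calendar that is 18 Adar 5146 AM.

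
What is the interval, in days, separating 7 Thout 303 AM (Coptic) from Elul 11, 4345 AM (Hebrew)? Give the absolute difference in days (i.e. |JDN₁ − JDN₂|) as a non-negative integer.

First date → JDN 1935341; second date → JDN 1934954.
The interval is |1935341 − 1934954| = 387 days.

387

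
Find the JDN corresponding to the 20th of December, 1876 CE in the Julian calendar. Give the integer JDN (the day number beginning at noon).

Equivalently 1 January 1877 (Gregorian).
JDN 2400001 is 17 November 1858 CE (Gregorian), MJD 0; the target day is +6620 days from there, so JDN = 2406621.

2406621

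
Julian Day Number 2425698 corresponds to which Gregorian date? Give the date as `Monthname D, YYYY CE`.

JDN 2451545 is 1 Jan 2000; 2425698 is −25847 days from there.

March 27, 1929 CE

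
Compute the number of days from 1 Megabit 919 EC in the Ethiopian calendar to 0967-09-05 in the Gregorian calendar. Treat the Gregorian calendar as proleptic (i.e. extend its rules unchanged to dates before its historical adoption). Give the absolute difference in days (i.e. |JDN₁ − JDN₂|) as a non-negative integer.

First date → JDN 2059700; second date → JDN 2074497.
The interval is |2059700 − 2074497| = 14797 days.

14797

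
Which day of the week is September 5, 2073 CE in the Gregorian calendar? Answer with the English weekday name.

Tuesday

2478456 ≡ 1 (mod 7); counting from Monday = 0 gives Tuesday.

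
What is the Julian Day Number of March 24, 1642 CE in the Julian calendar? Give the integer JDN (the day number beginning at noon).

2320881

Equivalently 3 April 1642 (Gregorian).
JDN 2400001 is 17 November 1858 CE (Gregorian), MJD 0; the target day is −79120 days from there, so JDN = 2320881.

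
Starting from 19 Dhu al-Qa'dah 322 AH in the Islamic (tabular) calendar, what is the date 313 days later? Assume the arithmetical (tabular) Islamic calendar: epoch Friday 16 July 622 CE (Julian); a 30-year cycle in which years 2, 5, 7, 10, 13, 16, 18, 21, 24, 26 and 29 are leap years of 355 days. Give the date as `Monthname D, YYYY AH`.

Shawwal 7, 323 AH

JDN of 19 Dhu al-Qa'dah 322 AH = 2062505.
2062505 + 313 = 2062818.
JDN 2062818 in the tabular Islamic calendar is Shawwal 7, 323 AH.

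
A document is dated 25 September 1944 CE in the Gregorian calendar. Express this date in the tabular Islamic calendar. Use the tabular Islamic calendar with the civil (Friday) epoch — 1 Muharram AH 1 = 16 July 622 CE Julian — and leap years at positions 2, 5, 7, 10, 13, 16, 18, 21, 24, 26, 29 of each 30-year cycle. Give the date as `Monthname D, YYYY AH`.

Julian Day Number of the source date = 2431359.
Converting JDN 2431359 to the tabular Islamic calendar gives 7 Shawwal 1363 AH.

Shawwal 7, 1363 AH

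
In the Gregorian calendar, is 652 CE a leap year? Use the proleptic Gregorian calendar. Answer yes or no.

652 is divisible by 4 and not by 100, so it is a leap year.

yes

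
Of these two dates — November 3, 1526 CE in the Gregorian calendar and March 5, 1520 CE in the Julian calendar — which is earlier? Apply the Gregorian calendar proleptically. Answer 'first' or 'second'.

second

First date → JDN 2278726; second date → JDN 2276302.
JDN 2276302 < JDN 2278726, so the second date is earlier.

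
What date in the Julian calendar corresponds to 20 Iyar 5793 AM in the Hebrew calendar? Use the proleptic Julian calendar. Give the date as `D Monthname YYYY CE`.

6 May 2033 CE

Julian Day Number of the source date = 2463737.
Converting JDN 2463737 to the Julian calendar gives 6 May 2033 CE.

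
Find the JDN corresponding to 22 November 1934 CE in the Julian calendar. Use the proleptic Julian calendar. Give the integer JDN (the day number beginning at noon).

2427777

In the Gregorian calendar the same day is 5 December 1934.
JDN 2299161 is 15 October 1582 CE (Gregorian); the target day is +128616 days from there, so JDN = 2427777.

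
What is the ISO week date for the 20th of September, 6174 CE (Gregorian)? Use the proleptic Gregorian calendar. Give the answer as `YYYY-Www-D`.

6174-W38-2

The weekday is Tuesday (ISO weekday 2).
That Tuesday belongs to ISO week 38 of ISO year 6174.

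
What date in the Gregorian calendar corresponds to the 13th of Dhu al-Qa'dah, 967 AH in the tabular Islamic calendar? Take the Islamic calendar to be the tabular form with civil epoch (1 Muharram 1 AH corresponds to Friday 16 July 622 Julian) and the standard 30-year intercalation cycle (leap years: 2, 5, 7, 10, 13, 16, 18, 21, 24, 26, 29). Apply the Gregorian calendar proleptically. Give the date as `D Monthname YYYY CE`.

15 August 1560 CE

Julian Day Number of the source date = 2291065.
Converting JDN 2291065 to the Gregorian calendar gives 15 August 1560 CE.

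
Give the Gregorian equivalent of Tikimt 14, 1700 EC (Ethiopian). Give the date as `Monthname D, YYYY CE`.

Julian Day Number of the source date = 2344824.
Converting JDN 2344824 to the Gregorian calendar gives 23 October 1707 CE.

October 23, 1707 CE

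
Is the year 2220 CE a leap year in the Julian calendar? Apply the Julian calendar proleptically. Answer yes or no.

2220 mod 4 = 0, so it is a leap year in the Julian calendar.

yes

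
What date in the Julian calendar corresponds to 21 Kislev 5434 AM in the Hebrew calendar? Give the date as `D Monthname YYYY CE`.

20 November 1673 CE

Both dates share Julian Day Number 2332445; in the Julian calendar that is 20 November 1673 CE.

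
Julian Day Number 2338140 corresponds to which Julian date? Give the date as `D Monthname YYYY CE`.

The Gregorian equivalent of JDN 2338140 is 4 July 1689.
In the Julian calendar that day is 24 June 1689 CE.

24 June 1689 CE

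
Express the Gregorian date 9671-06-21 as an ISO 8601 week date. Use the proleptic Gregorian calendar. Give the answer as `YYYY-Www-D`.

The weekday is Sunday (ISO weekday 7).
That Sunday belongs to ISO week 25 of ISO year 9671.

9671-W25-7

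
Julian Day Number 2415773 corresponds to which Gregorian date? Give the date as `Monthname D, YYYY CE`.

Counting from JDN 2299161 = 15 Oct 1582 gives an offset of 116612 days.

January 23, 1902 CE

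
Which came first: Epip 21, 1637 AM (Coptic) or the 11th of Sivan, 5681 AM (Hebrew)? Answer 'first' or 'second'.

Converting both to JDN: 2422899 vs 2422858; the smaller is the second.

second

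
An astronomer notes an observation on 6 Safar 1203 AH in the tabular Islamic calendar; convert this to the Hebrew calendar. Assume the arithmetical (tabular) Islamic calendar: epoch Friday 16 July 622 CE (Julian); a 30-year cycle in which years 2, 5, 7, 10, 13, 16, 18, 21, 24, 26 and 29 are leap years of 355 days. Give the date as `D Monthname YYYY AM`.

Both dates share Julian Day Number 2374424; in the Hebrew calendar that is 6 Cheshvan 5549 AM.

6 Cheshvan 5549 AM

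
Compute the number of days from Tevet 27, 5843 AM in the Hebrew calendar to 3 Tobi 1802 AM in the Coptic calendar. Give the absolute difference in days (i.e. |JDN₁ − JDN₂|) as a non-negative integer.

1090

First date → JDN 2481877; second date → JDN 2482967.
The interval is |2481877 − 2482967| = 1090 days.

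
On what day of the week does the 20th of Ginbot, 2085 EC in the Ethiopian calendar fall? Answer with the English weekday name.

Thursday

This is JDN 2485661 (28 May 2093 Gregorian).
JDN 2485661 mod 7 = 3, and JDN 0 was a Monday, so this is a Thursday.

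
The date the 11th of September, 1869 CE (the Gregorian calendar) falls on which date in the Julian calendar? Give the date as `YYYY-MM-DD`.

1869-08-30

For dates in this range the Gregorian date is 12 days ahead of the Julian.
11 September 1869 Gregorian − 12 days → 30 August 1869 Julian.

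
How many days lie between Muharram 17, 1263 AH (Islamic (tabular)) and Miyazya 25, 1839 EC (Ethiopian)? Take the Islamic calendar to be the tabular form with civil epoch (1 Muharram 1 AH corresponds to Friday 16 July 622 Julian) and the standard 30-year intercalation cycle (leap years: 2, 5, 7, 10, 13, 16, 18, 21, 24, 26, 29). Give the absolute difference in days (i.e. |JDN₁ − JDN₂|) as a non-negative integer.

117

JDN of the first date = 2395667.
JDN of the second date = 2395784.
|2395784 − 2395667| = 117.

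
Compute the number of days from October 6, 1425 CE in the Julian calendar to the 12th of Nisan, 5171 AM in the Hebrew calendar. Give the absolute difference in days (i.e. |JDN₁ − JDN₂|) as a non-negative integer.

5297

First date → JDN 2241818; second date → JDN 2236521.
The interval is |2241818 − 2236521| = 5297 days.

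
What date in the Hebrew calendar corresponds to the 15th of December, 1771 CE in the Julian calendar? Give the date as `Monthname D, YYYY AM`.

The source date corresponds to 26 December 1771 in the Gregorian calendar (JDN 2368264).
That day falls on 19 Tevet 5532 AM in the Hebrew calendar.

Tevet 19, 5532 AM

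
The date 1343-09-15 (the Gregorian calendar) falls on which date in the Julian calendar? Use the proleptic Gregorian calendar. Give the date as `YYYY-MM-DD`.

At this point the Julian calendar is 8 days behind the Gregorian.
15 September 1343 Gregorian − 8 days → 7 September 1343 Julian.

1343-09-07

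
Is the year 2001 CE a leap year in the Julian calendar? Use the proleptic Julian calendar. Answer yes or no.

no

2001 mod 4 = 1, so it is a common year in the Julian calendar.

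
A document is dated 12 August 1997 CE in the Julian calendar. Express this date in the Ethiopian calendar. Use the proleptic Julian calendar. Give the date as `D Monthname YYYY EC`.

19 Nehase 1989 EC

Both dates share Julian Day Number 2450686; in the Ethiopian calendar that is 19 Nehase 1989 EC.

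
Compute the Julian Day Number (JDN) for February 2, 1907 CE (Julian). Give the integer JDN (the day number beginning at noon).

2417622

In the Gregorian calendar the same day is 15 February 1907.
JDN 2451545 is 1 January 2000 CE (Gregorian); the target day is −33923 days from there, so JDN = 2417622.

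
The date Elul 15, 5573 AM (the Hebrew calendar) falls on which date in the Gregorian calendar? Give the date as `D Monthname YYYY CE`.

10 September 1813 CE

Julian Day Number of the source date = 2383497.
Converting JDN 2383497 to the Gregorian calendar gives 10 September 1813 CE.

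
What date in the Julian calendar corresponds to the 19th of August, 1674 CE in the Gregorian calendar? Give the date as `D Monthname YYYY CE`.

9 August 1674 CE

The Julian–Gregorian offset here is 10 days (Julian trailing).
19 August 1674 Gregorian − 10 days → 9 August 1674 Julian.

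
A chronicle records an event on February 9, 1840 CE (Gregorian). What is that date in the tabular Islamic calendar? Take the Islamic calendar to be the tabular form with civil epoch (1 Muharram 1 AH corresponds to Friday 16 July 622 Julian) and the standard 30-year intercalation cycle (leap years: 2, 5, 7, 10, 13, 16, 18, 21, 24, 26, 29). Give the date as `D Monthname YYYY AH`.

Both dates share Julian Day Number 2393145; in the tabular Islamic calendar that is 5 Dhu al-Hijjah 1255 AH.

5 Dhu al-Hijjah 1255 AH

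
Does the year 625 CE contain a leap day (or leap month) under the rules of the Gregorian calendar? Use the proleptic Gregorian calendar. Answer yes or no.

625 is not divisible by 4, so it is a common year.

no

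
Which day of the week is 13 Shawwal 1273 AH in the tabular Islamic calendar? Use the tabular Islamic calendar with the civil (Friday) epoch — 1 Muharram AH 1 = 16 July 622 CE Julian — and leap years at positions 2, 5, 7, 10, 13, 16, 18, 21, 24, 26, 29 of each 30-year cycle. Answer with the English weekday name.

Equivalently 6 June 1857 Gregorian, JDN 2399472.
Since JDN mod 7 = 5 (0 = Monday), the day is Saturday.

Saturday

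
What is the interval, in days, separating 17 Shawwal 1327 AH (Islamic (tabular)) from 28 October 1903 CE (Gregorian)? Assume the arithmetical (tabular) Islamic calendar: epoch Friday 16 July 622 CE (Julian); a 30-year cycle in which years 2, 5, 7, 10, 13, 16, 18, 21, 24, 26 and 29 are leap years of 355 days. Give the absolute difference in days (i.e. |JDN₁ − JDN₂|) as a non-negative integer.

First date → JDN 2418612; second date → JDN 2416416.
The interval is |2418612 − 2416416| = 2196 days.

2196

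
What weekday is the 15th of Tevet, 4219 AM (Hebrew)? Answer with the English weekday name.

In the proleptic Gregorian calendar this is 7 January 459 (JDN 1888713).
Since JDN mod 7 = 1 (0 = Monday), the day is Tuesday.

Tuesday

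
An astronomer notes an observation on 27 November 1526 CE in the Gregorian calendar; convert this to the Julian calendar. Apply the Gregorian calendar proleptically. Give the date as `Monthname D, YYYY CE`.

For dates in this range the Gregorian date is 10 days ahead of the Julian.
27 November 1526 Gregorian − 10 days → 17 November 1526 Julian.

November 17, 1526 CE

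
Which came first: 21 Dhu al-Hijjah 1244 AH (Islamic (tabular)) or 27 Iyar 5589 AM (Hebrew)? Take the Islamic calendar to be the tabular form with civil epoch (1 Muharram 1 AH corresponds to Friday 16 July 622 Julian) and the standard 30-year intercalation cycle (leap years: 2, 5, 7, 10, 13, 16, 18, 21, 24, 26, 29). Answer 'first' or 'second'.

second

Converting both to JDN: 2389263 vs 2389238; the smaller is the second.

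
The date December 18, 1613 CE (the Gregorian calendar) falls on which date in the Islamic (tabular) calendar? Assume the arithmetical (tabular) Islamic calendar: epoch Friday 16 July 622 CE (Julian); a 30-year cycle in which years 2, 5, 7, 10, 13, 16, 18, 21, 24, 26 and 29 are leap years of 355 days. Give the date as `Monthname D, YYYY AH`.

Dhu al-Qa'dah 6, 1022 AH

Julian Day Number of the source date = 2310548.
Converting JDN 2310548 to the tabular Islamic calendar gives 6 Dhu al-Qa'dah 1022 AH.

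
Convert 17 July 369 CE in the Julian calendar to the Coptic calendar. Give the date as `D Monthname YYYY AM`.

23 Epip 85 AM

The source date corresponds to 18 July 369 in the proleptic Gregorian calendar (JDN 1856033).
That day falls on 23 Epip 85 AM in the Coptic calendar.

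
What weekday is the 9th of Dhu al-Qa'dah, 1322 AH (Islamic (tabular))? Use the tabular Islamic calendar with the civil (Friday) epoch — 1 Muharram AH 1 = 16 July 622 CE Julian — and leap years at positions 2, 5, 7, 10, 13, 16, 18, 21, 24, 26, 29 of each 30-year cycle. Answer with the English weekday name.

Sunday

In the Gregorian calendar this is 15 January 1905 (JDN 2416861).
JDN 2416861 mod 7 = 6, and JDN 0 was a Monday, so this is a Sunday.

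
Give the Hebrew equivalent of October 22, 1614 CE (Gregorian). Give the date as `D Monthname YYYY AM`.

Julian Day Number of the source date = 2310856.
Converting JDN 2310856 to the Hebrew calendar gives 19 Cheshvan 5375 AM.

19 Cheshvan 5375 AM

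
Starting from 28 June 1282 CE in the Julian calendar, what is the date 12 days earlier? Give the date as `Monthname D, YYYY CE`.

June 16, 1282 CE

Counting 12 days back from JDN 2189487 reaches JDN 2189475, which is June 16, 1282 CE.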